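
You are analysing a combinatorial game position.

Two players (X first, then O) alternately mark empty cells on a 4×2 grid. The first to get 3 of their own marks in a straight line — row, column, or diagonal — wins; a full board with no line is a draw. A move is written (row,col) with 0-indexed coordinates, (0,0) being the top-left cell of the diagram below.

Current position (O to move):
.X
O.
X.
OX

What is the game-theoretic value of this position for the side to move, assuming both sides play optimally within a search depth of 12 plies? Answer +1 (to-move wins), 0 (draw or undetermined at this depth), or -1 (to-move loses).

value(.X/O./X./OX, O) = 0

p1 O@[.X/O./X./OX]: (0,0)[OX/O./X./OX]+0* (1,1)[.X/OO/X./OX]+0 (2,1)[.X/O./XO/OX]+0
p2 X@[OX/O./X./OX]: (1,1)[OX/OX/X./OX]+0* (2,1)[OX/O./XX/OX]+0
p3 O@[OX/OX/X./OX]: (2,1)[OX/OX/XO/OX]+0*
p4 X@[OX/OX/XO/OX] terminal +0; root [.X/O./X./OX] d12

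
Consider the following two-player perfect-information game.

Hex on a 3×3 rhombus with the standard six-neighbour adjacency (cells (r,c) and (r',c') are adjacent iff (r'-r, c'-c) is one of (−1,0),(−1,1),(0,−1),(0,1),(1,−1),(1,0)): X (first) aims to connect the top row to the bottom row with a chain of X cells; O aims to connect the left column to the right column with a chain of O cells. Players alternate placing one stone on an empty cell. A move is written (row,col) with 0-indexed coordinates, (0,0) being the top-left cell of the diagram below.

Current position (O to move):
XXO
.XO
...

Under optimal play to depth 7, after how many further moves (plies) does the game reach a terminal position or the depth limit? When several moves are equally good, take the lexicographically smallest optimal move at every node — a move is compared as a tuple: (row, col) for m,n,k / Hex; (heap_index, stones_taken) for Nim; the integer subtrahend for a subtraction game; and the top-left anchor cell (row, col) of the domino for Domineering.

ply 1, O at XXO/.XO/... | (1,0)=-1→XXO/OXO/...*; (2,0)=-1→XXO/.XO/O..; (2,1)=-1→XXO/.XO/.O.; (2,2)=-1→XXO/.XO/..O
ply 2, X at XXO/OXO/... | (2,0)=+1→XXO/OXO/X..*; (2,1)=+1→XXO/OXO/.X.; (2,2)=+1→XXO/OXO/..X
ply 3: XXO/OXO/X.. is terminal -1 (O); from XXO/.XO/... depth 7

PV length from [XXO/.XO/...]: 2 plies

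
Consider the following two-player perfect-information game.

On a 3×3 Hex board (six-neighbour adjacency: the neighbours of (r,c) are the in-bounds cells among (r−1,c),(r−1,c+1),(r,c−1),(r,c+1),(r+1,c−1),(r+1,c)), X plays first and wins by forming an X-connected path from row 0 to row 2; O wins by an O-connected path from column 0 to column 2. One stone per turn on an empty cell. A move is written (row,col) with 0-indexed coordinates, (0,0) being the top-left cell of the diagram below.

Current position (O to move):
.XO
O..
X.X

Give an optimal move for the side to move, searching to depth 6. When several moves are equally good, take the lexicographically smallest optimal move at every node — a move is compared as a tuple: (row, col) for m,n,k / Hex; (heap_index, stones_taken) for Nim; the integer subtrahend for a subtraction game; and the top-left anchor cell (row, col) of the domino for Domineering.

p1 O@[.XO/O../X.X]: (0,0)[OXO/O../X.X]-1 (1,1)[.XO/OO./X.X]+1* (1,2)[.XO/O.O/X.X]-1 (2,1)[.XO/O../XOX]-1
p2 X@[.XO/OO./X.X] terminal -1; root [.XO/O../X.X] d6

O's best at [.XO/O../X.X]: (1,1)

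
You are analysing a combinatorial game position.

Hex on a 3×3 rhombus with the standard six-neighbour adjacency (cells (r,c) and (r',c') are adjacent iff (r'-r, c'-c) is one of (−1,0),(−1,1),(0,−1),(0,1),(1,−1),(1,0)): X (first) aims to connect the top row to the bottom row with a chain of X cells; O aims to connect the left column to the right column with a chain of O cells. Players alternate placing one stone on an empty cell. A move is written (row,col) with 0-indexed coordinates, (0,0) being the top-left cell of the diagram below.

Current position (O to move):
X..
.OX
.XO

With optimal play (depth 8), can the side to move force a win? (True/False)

[X../.OX/.XO] O move#1: (0,1):-1/XO./.OX/.XO, (0,2):+1/X.O/.OX/.XO*, (1,0):-1/X../OOX/.XO, (2,0):-1/X../.OX/OXO
[X.O/.OX/.XO] X move#2: (0,1):-1/XXO/.OX/.XO*, (1,0):-1/X.O/XOX/.XO, (2,0):-1/X.O/.OX/XXO
[XXO/.OX/.XO] O move#3: (1,0):+1/XXO/OOX/.XO*, (2,0):+1/XXO/.OX/OXO
[XXO/OOX/.XO] end (terminal -1, X#4); searched X../.OX/.XO to 8

O winning at [X../.OX/.XO]: True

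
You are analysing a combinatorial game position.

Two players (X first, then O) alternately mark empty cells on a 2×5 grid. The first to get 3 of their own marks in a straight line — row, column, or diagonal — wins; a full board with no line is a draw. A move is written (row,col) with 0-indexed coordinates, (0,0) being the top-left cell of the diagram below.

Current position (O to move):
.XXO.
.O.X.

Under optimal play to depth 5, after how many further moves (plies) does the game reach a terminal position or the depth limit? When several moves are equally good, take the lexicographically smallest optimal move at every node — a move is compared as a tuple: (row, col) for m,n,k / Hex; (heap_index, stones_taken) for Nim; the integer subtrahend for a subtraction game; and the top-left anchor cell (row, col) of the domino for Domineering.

PV length from [.XXO./.O.X.]: 5 plies

[.XXO./.O.X.] O move#1: (0,0):+0/OXXO./.O.X.*, (0,4):-1/.XXOO/.O.X., (1,0):-1/.XXO./OO.X., (1,2):-1/.XXO./.OOX., (1,4):-1/.XXO./.O.XO
[OXXO./.O.X.] X move#2: (0,4):+0/OXXOX/.O.X.*, (1,0):+0/OXXO./XO.X., (1,2):+0/OXXO./.OXX., (1,4):+0/OXXO./.O.XX
[OXXOX/.O.X.] O move#3: (1,0):+0/OXXOX/OO.X.*, (1,2):+0/OXXOX/.OOX., (1,4):+0/OXXOX/.O.XO
[OXXOX/OO.X.] X move#4: (1,2):+0/OXXOX/OOXX.*, (1,4):-1/OXXOX/OO.XX
[OXXOX/OOXX.] O move#5: (1,4):+0/OXXOX/OOXXO*
[OXXOX/OOXXO] end (terminal +0, X#6); searched .XXO./.O.X. to 5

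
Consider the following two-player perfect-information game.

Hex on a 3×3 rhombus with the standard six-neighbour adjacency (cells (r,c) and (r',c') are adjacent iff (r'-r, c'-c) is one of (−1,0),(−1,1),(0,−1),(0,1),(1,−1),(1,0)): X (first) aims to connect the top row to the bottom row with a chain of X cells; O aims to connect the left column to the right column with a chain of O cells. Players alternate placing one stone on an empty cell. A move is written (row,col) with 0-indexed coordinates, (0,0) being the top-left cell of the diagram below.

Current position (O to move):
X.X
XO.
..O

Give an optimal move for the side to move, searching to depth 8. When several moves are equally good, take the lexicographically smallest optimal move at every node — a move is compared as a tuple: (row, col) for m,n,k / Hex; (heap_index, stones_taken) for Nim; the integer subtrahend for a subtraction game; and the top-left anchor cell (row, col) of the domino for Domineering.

O's best at [X.X/XO./..O]: (2,0)

p1 O@[X.X/XO./..O]: (0,1)[XOX/XO./..O]-1 (1,2)[X.X/XOO/..O]-1 (2,0)[X.X/XO./O.O]+1* (2,1)[X.X/XO./.OO]-1
p2 X@[X.X/XO./O.O]: (0,1)[XXX/XO./O.O]-1* (1,2)[X.X/XOX/O.O]-1 (2,1)[X.X/XO./OXO]-1
p3 O@[XXX/XO./O.O]: (1,2)[XXX/XOO/O.O]+1* (2,1)[XXX/XO./OOO]+1
p4 X@[XXX/XOO/O.O] terminal -1; root [X.X/XO./..O] d8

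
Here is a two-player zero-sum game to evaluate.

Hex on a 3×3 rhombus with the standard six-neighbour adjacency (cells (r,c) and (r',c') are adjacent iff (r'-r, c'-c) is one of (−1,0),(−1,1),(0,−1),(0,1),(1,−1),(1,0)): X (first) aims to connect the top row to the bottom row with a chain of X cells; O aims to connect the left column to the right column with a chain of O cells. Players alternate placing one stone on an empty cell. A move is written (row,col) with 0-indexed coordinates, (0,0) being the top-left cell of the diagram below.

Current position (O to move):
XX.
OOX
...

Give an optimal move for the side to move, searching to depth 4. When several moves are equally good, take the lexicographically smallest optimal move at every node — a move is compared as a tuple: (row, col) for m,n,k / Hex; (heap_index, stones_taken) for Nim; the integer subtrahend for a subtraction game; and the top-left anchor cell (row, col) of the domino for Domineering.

p1 O@[XX./OOX/...]: (0,2)[XXO/OOX/...]+1* (2,0)[XX./OOX/O..]-1 (2,1)[XX./OOX/.O.]+1 (2,2)[XX./OOX/..O]+1
p2 X@[XXO/OOX/...] terminal -1; root [XX./OOX/...] d4

O's best at [XX./OOX/...]: (0,2)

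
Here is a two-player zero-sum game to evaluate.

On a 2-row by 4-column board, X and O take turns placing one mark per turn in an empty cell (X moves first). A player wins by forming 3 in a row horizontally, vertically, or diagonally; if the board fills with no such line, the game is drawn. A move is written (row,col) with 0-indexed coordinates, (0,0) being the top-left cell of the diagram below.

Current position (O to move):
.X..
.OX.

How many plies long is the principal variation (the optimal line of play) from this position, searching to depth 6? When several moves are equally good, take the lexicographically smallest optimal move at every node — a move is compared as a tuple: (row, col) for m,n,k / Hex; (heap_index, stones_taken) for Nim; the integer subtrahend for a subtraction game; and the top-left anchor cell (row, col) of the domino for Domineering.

PV length from [.X../.OX.]: 5 plies

p1 O@[.X../.OX.]: (0,0)[OX../.OX.]+0* (0,2)[.XO./.OX.]+0 (0,3)[.X.O/.OX.]+0 (1,0)[.X../OOX.]-1 (1,3)[.X../.OXO]-1
p2 X@[OX../.OX.]: (0,2)[OXX./.OX.]+0* (0,3)[OX.X/.OX.]+0 (1,0)[OX../XOX.]+0 (1,3)[OX../.OXX]+0
p3 O@[OXX./.OX.]: (0,3)[OXXO/.OX.]+0* (1,0)[OXX./OOX.]-1 (1,3)[OXX./.OXO]-1
p4 X@[OXXO/.OX.]: (1,0)[OXXO/XOX.]+0* (1,3)[OXXO/.OXX]+0
p5 O@[OXXO/XOX.]: (1,3)[OXXO/XOXO]+0*
p6 X@[OXXO/XOXO] terminal +0; root [.X../.OX.] d6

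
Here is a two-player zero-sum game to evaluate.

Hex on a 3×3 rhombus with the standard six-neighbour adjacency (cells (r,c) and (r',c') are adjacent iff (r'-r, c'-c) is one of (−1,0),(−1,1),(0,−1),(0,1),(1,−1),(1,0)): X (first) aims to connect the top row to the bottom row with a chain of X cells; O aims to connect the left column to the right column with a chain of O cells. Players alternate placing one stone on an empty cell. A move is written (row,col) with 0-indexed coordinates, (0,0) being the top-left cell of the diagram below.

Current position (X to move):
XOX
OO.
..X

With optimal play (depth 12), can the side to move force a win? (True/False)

[XOX/OO./..X] X move#1: (1,2):+1/XOX/OOX/..X*, (2,0):-1/XOX/OO./X.X, (2,1):-1/XOX/OO./.XX
[XOX/OOX/..X] end (terminal -1, O#2); searched XOX/OO./..X to 12

X winning at [XOX/OO./..X]: True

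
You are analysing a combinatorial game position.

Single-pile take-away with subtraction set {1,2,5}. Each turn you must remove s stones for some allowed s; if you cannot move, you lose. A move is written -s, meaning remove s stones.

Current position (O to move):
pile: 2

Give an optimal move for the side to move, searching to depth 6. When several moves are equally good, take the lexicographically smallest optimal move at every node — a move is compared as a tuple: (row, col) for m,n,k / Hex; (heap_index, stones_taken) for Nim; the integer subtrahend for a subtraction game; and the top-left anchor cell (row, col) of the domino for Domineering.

p1 O@[2]: -1[1]-1 -2[0]+1*
p2 X@[0] terminal -1; root [2] d6

O's best at [2]: -2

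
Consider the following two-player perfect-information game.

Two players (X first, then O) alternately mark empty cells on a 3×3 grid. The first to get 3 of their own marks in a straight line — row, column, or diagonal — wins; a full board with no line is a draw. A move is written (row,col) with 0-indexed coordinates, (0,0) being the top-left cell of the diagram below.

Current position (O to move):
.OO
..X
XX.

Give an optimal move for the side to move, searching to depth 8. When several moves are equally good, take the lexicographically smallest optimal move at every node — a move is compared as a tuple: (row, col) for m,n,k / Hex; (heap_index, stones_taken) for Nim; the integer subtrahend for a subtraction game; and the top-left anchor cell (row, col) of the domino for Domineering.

ply 1, O at .OO/..X/XX. | (0,0)=+1→OOO/..X/XX.*; (1,0)=-1→.OO/O.X/XX.; (1,1)=-1→.OO/.OX/XX.; (2,2)=+0→.OO/..X/XXO
ply 2: OOO/..X/XX. is terminal -1 (X); from .OO/..X/XX. depth 8

O's best at [.OO/..X/XX.]: (0,0)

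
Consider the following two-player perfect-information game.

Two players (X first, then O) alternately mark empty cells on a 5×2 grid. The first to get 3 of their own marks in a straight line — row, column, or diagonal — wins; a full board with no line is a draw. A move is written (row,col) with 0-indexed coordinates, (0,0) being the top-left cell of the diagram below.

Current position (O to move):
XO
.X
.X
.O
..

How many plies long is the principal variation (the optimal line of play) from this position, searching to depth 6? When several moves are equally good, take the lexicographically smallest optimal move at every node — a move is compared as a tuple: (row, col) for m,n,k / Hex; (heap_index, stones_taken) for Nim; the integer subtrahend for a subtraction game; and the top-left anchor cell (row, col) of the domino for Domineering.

p1 O@[XO/.X/.X/.O/..]: (1,0)[XO/OX/.X/.O/..]+0* (2,0)[XO/.X/OX/.O/..]+0 (3,0)[XO/.X/.X/OO/..]+0 (4,0)[XO/.X/.X/.O/O.]+0 (4,1)[XO/.X/.X/.O/.O]+0
p2 X@[XO/OX/.X/.O/..]: (2,0)[XO/OX/XX/.O/..]+0* (3,0)[XO/OX/.X/XO/..]+0 (4,0)[XO/OX/.X/.O/X.]+0 (4,1)[XO/OX/.X/.O/.X]+0
p3 O@[XO/OX/XX/.O/..]: (3,0)[XO/OX/XX/OO/..]+0* (4,0)[XO/OX/XX/.O/O.]+0 (4,1)[XO/OX/XX/.O/.O]+0
p4 X@[XO/OX/XX/OO/..]: (4,0)[XO/OX/XX/OO/X.]+0* (4,1)[XO/OX/XX/OO/.X]+0
p5 O@[XO/OX/XX/OO/X.]: (4,1)[XO/OX/XX/OO/XO]+0*
p6 X@[XO/OX/XX/OO/XO] terminal +0; root [XO/.X/.X/.O/..] d6

PV length from [XO/.X/.X/.O/..]: 5 plies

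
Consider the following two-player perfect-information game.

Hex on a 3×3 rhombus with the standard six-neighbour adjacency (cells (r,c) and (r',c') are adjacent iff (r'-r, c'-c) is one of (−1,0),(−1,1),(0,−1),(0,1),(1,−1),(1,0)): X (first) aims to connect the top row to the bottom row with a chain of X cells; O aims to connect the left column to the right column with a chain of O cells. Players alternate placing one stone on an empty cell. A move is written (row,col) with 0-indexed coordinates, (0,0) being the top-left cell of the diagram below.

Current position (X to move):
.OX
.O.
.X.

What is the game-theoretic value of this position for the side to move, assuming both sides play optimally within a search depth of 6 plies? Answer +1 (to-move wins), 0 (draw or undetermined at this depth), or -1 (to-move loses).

p1 X@[.OX/.O./.X.]: (0,0)[XOX/.O./.X.]-1 (1,0)[.OX/XO./.X.]-1 (1,2)[.OX/.OX/.X.]+1* (2,0)[.OX/.O./XX.]-1 (2,2)[.OX/.O./.XX]-1
p2 O@[.OX/.OX/.X.] terminal -1; root [.OX/.O./.X.] d6

value(.OX/.O./.X., X) = +1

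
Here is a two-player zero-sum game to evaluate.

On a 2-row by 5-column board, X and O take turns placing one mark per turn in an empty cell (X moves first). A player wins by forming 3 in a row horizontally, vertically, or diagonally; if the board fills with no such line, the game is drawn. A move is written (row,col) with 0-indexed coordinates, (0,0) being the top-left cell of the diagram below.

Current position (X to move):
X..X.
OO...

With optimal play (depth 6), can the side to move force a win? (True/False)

X winning at [X..X./OO...]: False

ply 1, X at X..X./OO... | (0,1)=-1→XX.X./OO...; (0,2)=-1→X.XX./OO...; (0,4)=-1→X..XX/OO...; (1,2)=+0→X..X./OOX..*; (1,3)=-1→X..X./OO.X.; (1,4)=-1→X..X./OO..X
ply 2, O at X..X./OOX.. | (0,1)=+0→XO.X./OOX..*; (0,2)=+0→X.OX./OOX..; (0,4)=+0→X..XO/OOX..; (1,3)=-1→X..X./OOXO.; (1,4)=-1→X..X./OOX.O
ply 3, X at XO.X./OOX.. | (0,2)=+0→XOXX./OOX..*; (0,4)=+0→XO.XX/OOX..; (1,3)=+0→XO.X./OOXX.; (1,4)=+0→XO.X./OOX.X
ply 4, O at XOXX./OOX.. | (0,4)=+0→XOXXO/OOX..*; (1,3)=-1→XOXX./OOXO.; (1,4)=-1→XOXX./OOX.O
ply 5, X at XOXXO/OOX.. | (1,3)=+0→XOXXO/OOXX.*; (1,4)=+0→XOXXO/OOX.X
ply 6, O at XOXXO/OOXX. | (1,4)=+0→XOXXO/OOXXO*
ply 7: XOXXO/OOXXO is terminal +0 (X); from X..X./OO... depth 6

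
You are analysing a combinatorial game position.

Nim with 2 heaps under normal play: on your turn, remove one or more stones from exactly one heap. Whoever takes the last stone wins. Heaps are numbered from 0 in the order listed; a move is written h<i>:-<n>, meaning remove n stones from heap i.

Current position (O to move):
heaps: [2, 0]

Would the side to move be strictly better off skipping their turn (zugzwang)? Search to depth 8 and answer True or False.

p1 O@[(2,0)]: h0:-1[(1,0)]-1 h0:-2[(0,0)]+1*
p2 X@[(0,0)] terminal -1; root [(2,0)] d8
suppose O passes — search the same position with X to move:
pass> p1 X@[(2,0)]: h0:-1[(1,0)]-1 h0:-2[(0,0)]+1*
pass> p2 O@[(0,0)] terminal -1; root [(2,0)] d8
for O: play +1, pass -1

zugzwang((2,0), O) = False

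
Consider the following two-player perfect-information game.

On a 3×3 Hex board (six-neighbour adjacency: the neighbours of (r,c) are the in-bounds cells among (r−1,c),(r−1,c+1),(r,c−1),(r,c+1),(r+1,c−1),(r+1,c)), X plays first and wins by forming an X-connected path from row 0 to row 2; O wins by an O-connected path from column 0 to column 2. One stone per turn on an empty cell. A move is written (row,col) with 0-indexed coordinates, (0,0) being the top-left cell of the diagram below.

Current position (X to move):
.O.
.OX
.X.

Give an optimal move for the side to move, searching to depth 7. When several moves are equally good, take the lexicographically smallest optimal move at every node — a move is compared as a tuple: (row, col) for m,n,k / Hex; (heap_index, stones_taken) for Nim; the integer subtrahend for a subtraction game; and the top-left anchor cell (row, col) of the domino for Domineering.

X's best at [.O./.OX/.X.]: (0,2)

ply 1, X at .O./.OX/.X. | (0,0)=-1→XO./.OX/.X.; (0,2)=+1→.OX/.OX/.X.*; (1,0)=-1→.O./XOX/.X.; (2,0)=-1→.O./.OX/XX.; (2,2)=-1→.O./.OX/.XX
ply 2: .OX/.OX/.X. is terminal -1 (O); from .O./.OX/.X. depth 7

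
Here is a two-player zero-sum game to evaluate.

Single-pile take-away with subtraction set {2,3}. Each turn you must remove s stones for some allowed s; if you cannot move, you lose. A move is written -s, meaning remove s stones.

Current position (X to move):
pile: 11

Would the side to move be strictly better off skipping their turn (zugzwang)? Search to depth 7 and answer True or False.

zugzwang(11, X) = True

p1 X@[11]: -2[9]-1* -3[8]-1
p2 O@[9]: -2[7]-1 -3[6]+1*
p3 X@[6]: -2[4]-1* -3[3]-1
p4 O@[4]: -2[2]-1 -3[1]+1*
p5 X@[1] terminal -1; root [11] d7
suppose X passes — search the same position with O to move:
pass> p1 O@[11]: -2[9]-1* -3[8]-1
pass> p2 X@[9]: -2[7]-1 -3[6]+1*
pass> p3 O@[6]: -2[4]-1* -3[3]-1
pass> p4 X@[4]: -2[2]-1 -3[1]+1*
pass> p5 O@[1] terminal -1; root [11] d7
for X: play -1, pass +1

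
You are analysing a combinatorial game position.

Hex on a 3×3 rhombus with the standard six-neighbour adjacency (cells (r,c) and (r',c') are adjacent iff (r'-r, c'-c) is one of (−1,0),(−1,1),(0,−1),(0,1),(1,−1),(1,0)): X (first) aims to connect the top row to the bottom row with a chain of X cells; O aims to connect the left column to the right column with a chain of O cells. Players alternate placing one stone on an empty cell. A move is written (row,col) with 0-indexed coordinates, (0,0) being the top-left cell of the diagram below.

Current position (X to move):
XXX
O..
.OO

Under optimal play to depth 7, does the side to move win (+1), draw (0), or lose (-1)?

ply 1, X at XXX/O../.OO | (1,1)=-1→XXX/OX./.OO*; (1,2)=-1→XXX/O.X/.OO; (2,0)=-1→XXX/O../XOO
ply 2, O at XXX/OX./.OO | (1,2)=-1→XXX/OXO/.OO; (2,0)=+1→XXX/OX./OOO*
ply 3: XXX/OX./OOO is terminal -1 (X); from XXX/O../.OO depth 7

value(XXX/O../.OO, X) = -1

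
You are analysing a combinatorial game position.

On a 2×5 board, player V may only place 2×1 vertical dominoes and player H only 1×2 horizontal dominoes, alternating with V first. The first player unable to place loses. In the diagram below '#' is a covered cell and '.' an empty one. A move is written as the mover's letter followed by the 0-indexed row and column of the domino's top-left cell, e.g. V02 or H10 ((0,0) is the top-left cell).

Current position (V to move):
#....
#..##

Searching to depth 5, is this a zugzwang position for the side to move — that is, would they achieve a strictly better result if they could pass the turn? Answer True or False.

zugzwang(#..../#..##, V) = False

p1 V@[#..../#..##]: V01[##.../##.##]-1 V02[#.#../#.###]+1*
p2 H@[#.#../#.###]: H03[#.###/#.###]-1*
p3 V@[#.###/#.###]: V01[#####/#####]+1*
p4 H@[#####/#####] terminal -1; root [#..../#..##] d5
if V skipped the turn, H would face:
~ p1 H@[#..../#..##]: H01[###../#..##]+1* H02[#.##./#..##]-1 H03[#..##/#..##]-1 H11[#..../#####]+1
~ p2 V@[###../#..##] terminal -1; root [#..../#..##] d5
compare (V): move=+1 vs pass=-1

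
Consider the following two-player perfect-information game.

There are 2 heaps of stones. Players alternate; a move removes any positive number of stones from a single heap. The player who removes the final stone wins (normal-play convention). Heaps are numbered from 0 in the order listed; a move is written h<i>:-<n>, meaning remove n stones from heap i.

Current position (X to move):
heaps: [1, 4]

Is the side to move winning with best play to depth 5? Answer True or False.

p1 X@[(1,4)]: h0:-1[(0,4)]-1 h1:-1[(1,3)]-1 h1:-2[(1,2)]-1 h1:-3[(1,1)]+1* h1:-4[(1,0)]-1
p2 O@[(1,1)]: h0:-1[(0,1)]-1* h1:-1[(1,0)]-1
p3 X@[(0,1)]: h1:-1[(0,0)]+1*
p4 O@[(0,0)] terminal -1; root [(1,4)] d5

X winning at [(1,4)]: True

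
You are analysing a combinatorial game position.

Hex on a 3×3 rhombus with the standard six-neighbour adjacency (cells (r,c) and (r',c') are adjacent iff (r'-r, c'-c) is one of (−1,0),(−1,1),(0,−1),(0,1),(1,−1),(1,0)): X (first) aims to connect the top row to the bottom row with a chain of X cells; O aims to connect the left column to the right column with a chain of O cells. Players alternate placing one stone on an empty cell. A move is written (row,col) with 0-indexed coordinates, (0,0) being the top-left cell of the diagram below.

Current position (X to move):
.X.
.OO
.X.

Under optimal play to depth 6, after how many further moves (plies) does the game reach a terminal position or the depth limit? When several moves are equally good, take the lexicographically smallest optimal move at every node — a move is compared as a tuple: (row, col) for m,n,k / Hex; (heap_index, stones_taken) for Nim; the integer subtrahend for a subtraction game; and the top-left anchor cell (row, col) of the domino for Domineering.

ply 1, X at .X./.OO/.X. | (0,0)=-1→XX./.OO/.X.*; (0,2)=-1→.XX/.OO/.X.; (1,0)=-1→.X./XOO/.X.; (2,0)=-1→.X./.OO/XX.; (2,2)=-1→.X./.OO/.XX
ply 2, O at XX./.OO/.X. | (0,2)=+1→XXO/.OO/.X.*; (1,0)=+1→XX./OOO/.X.; (2,0)=+1→XX./.OO/OX.; (2,2)=+1→XX./.OO/.XO
ply 3, X at XXO/.OO/.X. | (1,0)=-1→XXO/XOO/.X.*; (2,0)=-1→XXO/.OO/XX.; (2,2)=-1→XXO/.OO/.XX
ply 4, O at XXO/XOO/.X. | (2,0)=+1→XXO/XOO/OX.*; (2,2)=-1→XXO/XOO/.XO
ply 5: XXO/XOO/OX. is terminal -1 (X); from .X./.OO/.X. depth 6

PV length from [.X./.OO/.X.]: 4 plies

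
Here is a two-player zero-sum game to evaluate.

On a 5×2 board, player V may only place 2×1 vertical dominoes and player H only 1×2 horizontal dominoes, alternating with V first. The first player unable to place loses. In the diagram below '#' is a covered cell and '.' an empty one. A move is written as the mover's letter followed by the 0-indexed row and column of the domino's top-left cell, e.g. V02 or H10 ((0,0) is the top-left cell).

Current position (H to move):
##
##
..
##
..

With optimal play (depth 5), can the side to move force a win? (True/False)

H winning at [##/##/../##/..]: True

[##/##/../##/..] H move#1: H20:+1/##/##/##/##/..*, H40:+1/##/##/../##/##
[##/##/##/##/..] end (terminal -1, V#2); searched ##/##/../##/.. to 5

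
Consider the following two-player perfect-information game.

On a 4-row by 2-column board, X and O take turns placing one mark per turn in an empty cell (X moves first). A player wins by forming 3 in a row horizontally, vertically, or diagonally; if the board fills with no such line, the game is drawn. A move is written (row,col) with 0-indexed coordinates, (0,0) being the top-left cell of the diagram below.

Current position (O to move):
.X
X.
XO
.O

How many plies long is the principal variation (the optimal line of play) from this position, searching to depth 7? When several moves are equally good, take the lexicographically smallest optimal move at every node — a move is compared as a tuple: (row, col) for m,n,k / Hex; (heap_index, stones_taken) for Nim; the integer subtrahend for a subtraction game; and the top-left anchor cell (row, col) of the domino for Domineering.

PV length from [.X/X./XO/.O]: 1 ply

p1 O@[.X/X./XO/.O]: (0,0)[OX/X./XO/.O]-1 (1,1)[.X/XO/XO/.O]+1* (3,0)[.X/X./XO/OO]-1
p2 X@[.X/XO/XO/.O] terminal -1; root [.X/X./XO/.O] d7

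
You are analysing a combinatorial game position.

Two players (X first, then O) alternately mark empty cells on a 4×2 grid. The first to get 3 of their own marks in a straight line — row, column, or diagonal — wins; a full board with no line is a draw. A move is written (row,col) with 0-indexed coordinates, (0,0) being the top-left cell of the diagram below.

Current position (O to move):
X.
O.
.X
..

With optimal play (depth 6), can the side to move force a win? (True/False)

ply 1, O at X./O./.X/.. | (0,1)=+0→XO/O./.X/..*; (1,1)=+0→X./OO/.X/..; (2,0)=+0→X./O./OX/..; (3,0)=+0→X./O./.X/O.; (3,1)=+0→X./O./.X/.O
ply 2, X at XO/O./.X/.. | (1,1)=+0→XO/OX/.X/..*; (2,0)=+0→XO/O./XX/..; (3,0)=+0→XO/O./.X/X.; (3,1)=+0→XO/O./.X/.X
ply 3, O at XO/OX/.X/.. | (2,0)=-1→XO/OX/OX/..; (3,0)=-1→XO/OX/.X/O.; (3,1)=+0→XO/OX/.X/.O*
ply 4, X at XO/OX/.X/.O | (2,0)=+0→XO/OX/XX/.O*; (3,0)=+0→XO/OX/.X/XO
ply 5, O at XO/OX/XX/.O | (3,0)=+0→XO/OX/XX/OO*
ply 6: XO/OX/XX/OO is terminal +0 (X); from X./O./.X/.. depth 6

O winning at [X./O./.X/..]: False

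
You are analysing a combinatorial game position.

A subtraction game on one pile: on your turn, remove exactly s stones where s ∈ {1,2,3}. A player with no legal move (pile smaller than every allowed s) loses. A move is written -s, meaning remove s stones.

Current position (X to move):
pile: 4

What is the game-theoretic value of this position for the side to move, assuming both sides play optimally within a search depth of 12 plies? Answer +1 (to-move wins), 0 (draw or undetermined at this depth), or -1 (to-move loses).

value(4, X) = -1

p1 X@[4]: -1[3]-1* -2[2]-1 -3[1]-1
p2 O@[3]: -1[2]-1 -2[1]-1 -3[0]+1*
p3 X@[0] terminal -1; root [4] d12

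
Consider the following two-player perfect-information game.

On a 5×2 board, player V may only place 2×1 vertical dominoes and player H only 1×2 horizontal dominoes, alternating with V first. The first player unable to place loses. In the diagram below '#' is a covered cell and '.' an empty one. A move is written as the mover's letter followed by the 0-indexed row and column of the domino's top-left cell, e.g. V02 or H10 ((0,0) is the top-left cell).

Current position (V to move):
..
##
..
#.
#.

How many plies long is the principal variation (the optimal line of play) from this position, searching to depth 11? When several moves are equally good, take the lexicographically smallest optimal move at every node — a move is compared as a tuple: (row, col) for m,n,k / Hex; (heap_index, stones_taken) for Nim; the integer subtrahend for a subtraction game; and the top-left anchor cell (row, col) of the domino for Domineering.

PV length from [../##/../#./#.]: 2 plies

[../##/../#./#.] V move#1: V21:-1/../##/.#/##/#.*, V31:-1/../##/../##/##
[../##/.#/##/#.] H move#2: H00:+1/##/##/.#/##/#.*
[##/##/.#/##/#.] end (terminal -1, V#3); searched ../##/../#./#. to 11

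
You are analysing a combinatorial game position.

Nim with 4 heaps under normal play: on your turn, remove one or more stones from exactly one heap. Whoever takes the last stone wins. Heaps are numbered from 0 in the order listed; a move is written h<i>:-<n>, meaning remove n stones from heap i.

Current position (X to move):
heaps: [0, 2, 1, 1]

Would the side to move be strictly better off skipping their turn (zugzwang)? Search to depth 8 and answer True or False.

ply 1, X at (0,2,1,1) | h1:-1=-1→(0,1,1,1); h1:-2=+1→(0,0,1,1)*; h2:-1=-1→(0,2,0,1); h3:-1=-1→(0,2,1,0)
ply 2, O at (0,0,1,1) | h2:-1=-1→(0,0,0,1)*; h3:-1=-1→(0,0,1,0)
ply 3, X at (0,0,0,1) | h3:-1=+1→(0,0,0,0)*
ply 4: (0,0,0,0) is terminal -1 (O); from (0,2,1,1) depth 8
if X skipped the turn, O would face:
~ ply 1, O at (0,2,1,1) | h1:-1=-1→(0,1,1,1); h1:-2=+1→(0,0,1,1)*; h2:-1=-1→(0,2,0,1); h3:-1=-1→(0,2,1,0)
~ ply 2, X at (0,0,1,1) | h2:-1=-1→(0,0,0,1)*; h3:-1=-1→(0,0,1,0)
~ ply 3, O at (0,0,0,1) | h3:-1=+1→(0,0,0,0)*
~ ply 4: (0,0,0,0) is terminal -1 (X); from (0,2,1,1) depth 8
compare (X): move=+1 vs pass=-1

zugzwang((0,2,1,1), X) = False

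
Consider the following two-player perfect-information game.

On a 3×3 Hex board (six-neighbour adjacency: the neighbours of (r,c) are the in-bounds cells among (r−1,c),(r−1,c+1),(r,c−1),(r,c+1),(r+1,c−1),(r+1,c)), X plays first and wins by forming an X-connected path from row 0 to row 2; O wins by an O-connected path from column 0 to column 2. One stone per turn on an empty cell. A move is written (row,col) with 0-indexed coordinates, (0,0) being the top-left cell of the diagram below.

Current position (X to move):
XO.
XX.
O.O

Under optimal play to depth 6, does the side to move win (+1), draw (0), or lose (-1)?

value(XO./XX./O.O, X) = +1

ply 1, X at XO./XX./O.O | (0,2)=-1→XOX/XX./O.O; (1,2)=-1→XO./XXX/O.O; (2,1)=+1→XO./XX./OXO*
ply 2: XO./XX./OXO is terminal -1 (O); from XO./XX./O.O depth 6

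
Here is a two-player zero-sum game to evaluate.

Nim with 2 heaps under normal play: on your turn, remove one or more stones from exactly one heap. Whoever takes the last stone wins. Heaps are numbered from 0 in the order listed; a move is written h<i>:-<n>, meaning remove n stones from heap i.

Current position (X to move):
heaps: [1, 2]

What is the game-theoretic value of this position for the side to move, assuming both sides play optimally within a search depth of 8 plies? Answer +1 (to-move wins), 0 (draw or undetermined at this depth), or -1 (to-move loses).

ply 1, X at (1,2) | h0:-1=-1→(0,2); h1:-1=+1→(1,1)*; h1:-2=-1→(1,0)
ply 2, O at (1,1) | h0:-1=-1→(0,1)*; h1:-1=-1→(1,0)
ply 3, X at (0,1) | h1:-1=+1→(0,0)*
ply 4: (0,0) is terminal -1 (O); from (1,2) depth 8

value((1,2), X) = +1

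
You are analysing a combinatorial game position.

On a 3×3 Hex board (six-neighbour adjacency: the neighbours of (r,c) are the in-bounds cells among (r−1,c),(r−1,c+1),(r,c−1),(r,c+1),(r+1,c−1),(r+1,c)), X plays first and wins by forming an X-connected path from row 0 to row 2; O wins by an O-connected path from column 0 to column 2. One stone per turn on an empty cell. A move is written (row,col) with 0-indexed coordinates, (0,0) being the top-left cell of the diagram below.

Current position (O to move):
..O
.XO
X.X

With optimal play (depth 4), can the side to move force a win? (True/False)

O winning at [..O/.XO/X.X]: True

ply 1, O at ..O/.XO/X.X | (0,0)=-1→O.O/.XO/X.X; (0,1)=+1→.OO/.XO/X.X*; (1,0)=-1→..O/OXO/X.X; (2,1)=-1→..O/.XO/XOX
ply 2, X at .OO/.XO/X.X | (0,0)=-1→XOO/.XO/X.X*; (1,0)=-1→.OO/XXO/X.X; (2,1)=-1→.OO/.XO/XXX
ply 3, O at XOO/.XO/X.X | (1,0)=+1→XOO/OXO/X.X*; (2,1)=-1→XOO/.XO/XOX
ply 4: XOO/OXO/X.X is terminal -1 (X); from ..O/.XO/X.X depth 4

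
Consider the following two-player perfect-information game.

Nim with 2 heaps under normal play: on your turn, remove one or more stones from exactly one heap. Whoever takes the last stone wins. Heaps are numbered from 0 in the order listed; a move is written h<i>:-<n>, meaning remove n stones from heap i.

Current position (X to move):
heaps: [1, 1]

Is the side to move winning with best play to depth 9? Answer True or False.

X winning at [(1,1)]: False

p1 X@[(1,1)]: h0:-1[(0,1)]-1* h1:-1[(1,0)]-1
p2 O@[(0,1)]: h1:-1[(0,0)]+1*
p3 X@[(0,0)] terminal -1; root [(1,1)] d9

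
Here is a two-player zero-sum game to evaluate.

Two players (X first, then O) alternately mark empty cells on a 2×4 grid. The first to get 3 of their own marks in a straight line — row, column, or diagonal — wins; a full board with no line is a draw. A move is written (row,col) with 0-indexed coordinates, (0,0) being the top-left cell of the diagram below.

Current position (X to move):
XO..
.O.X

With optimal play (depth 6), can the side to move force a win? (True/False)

[XO../.O.X] X move#1: (0,2):+0/XOX./.O.X*, (0,3):+0/XO.X/.O.X, (1,0):+0/XO../XO.X, (1,2):+0/XO../.OXX
[XOX./.O.X] O move#2: (0,3):+0/XOXO/.O.X*, (1,0):+0/XOX./OO.X, (1,2):+0/XOX./.OOX
[XOXO/.O.X] X move#3: (1,0):+0/XOXO/XO.X*, (1,2):+0/XOXO/.OXX
[XOXO/XO.X] O move#4: (1,2):+0/XOXO/XOOX*
[XOXO/XOOX] end (terminal +0, X#5); searched XO../.O.X to 6

X winning at [XO../.O.X]: False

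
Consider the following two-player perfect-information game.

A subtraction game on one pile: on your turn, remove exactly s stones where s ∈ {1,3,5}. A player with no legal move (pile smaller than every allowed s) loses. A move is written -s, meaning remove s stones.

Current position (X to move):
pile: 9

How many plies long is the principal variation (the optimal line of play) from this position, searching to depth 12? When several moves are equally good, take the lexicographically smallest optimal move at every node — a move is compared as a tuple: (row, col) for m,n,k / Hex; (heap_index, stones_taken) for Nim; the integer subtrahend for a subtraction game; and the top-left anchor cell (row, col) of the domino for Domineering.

PV length from [9]: 9 plies

[9] X move#1: -1:+1/8*, -3:+1/6, -5:+1/4
[8] O move#2: -1:-1/7*, -3:-1/5, -5:-1/3
[7] X move#3: -1:+1/6*, -3:+1/4, -5:+1/2
[6] O move#4: -1:-1/5*, -3:-1/3, -5:-1/1
[5] X move#5: -1:+1/4*, -3:+1/2, -5:+1/0
[4] O move#6: -1:-1/3*, -3:-1/1
[3] X move#7: -1:+1/2*, -3:+1/0
[2] O move#8: -1:-1/1*
[1] X move#9: -1:+1/0*
[0] end (terminal -1, O#10); searched 9 to 12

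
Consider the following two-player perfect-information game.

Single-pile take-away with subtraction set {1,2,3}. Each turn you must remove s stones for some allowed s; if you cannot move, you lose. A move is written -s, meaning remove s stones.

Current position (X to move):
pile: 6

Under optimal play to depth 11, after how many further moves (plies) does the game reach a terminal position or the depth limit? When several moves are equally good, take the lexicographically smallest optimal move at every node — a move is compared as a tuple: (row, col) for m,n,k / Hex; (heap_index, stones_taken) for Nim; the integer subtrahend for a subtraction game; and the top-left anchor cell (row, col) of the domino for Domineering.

[6] X move#1: -1:-1/5, -2:+1/4*, -3:-1/3
[4] O move#2: -1:-1/3*, -2:-1/2, -3:-1/1
[3] X move#3: -1:-1/2, -2:-1/1, -3:+1/0*
[0] end (terminal -1, O#4); searched 6 to 11

PV length from [6]: 3 plies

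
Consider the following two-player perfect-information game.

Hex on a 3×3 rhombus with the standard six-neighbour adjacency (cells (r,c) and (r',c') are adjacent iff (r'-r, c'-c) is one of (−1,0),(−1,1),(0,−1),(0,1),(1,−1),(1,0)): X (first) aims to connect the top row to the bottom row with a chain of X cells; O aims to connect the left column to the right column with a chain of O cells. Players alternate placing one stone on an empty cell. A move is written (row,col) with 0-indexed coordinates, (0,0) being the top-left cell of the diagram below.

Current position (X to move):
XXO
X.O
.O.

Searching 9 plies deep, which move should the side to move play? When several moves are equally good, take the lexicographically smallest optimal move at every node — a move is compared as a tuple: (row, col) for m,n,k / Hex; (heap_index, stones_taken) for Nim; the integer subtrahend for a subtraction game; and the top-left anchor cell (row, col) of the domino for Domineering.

p1 X@[XXO/X.O/.O.]: (1,1)[XXO/XXO/.O.]-1 (2,0)[XXO/X.O/XO.]+1* (2,2)[XXO/X.O/.OX]-1
p2 O@[XXO/X.O/XO.] terminal -1; root [XXO/X.O/.O.] d9

X's best at [XXO/X.O/.O.]: (2,0)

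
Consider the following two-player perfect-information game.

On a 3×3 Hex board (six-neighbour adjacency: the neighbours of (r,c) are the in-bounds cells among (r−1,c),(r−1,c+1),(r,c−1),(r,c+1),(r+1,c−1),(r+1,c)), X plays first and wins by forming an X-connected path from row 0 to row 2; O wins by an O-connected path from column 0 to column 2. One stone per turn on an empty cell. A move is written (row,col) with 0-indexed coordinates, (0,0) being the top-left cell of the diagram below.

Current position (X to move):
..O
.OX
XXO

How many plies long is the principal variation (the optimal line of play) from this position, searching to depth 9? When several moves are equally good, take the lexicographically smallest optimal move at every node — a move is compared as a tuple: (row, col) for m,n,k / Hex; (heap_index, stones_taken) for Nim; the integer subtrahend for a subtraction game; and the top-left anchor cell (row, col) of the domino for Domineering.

PV length from [..O/.OX/XXO]: 3 plies

ply 1, X at ..O/.OX/XXO | (0,0)=-1→X.O/.OX/XXO; (0,1)=-1→.XO/.OX/XXO; (1,0)=+1→..O/XOX/XXO*
ply 2, O at ..O/XOX/XXO | (0,0)=-1→O.O/XOX/XXO*; (0,1)=-1→.OO/XOX/XXO
ply 3, X at O.O/XOX/XXO | (0,1)=+1→OXO/XOX/XXO*
ply 4: OXO/XOX/XXO is terminal -1 (O); from ..O/.OX/XXO depth 9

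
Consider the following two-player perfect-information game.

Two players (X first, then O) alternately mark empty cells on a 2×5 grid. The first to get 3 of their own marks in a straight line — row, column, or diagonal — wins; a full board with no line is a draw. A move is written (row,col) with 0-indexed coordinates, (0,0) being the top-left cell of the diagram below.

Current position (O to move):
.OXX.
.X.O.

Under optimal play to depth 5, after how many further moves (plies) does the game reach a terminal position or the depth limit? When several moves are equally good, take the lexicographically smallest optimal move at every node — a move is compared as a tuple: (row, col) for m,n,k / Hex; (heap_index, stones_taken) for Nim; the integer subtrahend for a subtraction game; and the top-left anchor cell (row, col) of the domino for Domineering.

PV length from [.OXX./.X.O.]: 5 plies

p1 O@[.OXX./.X.O.]: (0,0)[OOXX./.X.O.]-1 (0,4)[.OXXO/.X.O.]+0* (1,0)[.OXX./OX.O.]-1 (1,2)[.OXX./.XOO.]-1 (1,4)[.OXX./.X.OO]-1
p2 X@[.OXXO/.X.O.]: (0,0)[XOXXO/.X.O.]+0* (1,0)[.OXXO/XX.O.]+0 (1,2)[.OXXO/.XXO.]+0 (1,4)[.OXXO/.X.OX]+0
p3 O@[XOXXO/.X.O.]: (1,0)[XOXXO/OX.O.]+0* (1,2)[XOXXO/.XOO.]+0 (1,4)[XOXXO/.X.OO]+0
p4 X@[XOXXO/OX.O.]: (1,2)[XOXXO/OXXO.]+0* (1,4)[XOXXO/OX.OX]+0
p5 O@[XOXXO/OXXO.]: (1,4)[XOXXO/OXXOO]+0*
p6 X@[XOXXO/OXXOO] terminal +0; root [.OXX./.X.O.] d5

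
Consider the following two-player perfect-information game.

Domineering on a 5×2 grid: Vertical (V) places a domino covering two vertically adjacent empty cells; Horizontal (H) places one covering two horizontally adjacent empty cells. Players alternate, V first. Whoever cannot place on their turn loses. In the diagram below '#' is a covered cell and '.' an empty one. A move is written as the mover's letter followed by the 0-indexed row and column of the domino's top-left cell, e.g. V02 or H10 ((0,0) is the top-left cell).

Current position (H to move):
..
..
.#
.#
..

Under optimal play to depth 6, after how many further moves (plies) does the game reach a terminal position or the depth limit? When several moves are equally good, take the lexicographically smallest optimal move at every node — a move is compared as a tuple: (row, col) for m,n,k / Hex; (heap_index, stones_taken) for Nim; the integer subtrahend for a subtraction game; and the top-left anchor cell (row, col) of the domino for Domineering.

p1 H@[../../.#/.#/..]: H00[##/../.#/.#/..]+1* H10[../##/.#/.#/..]+1 H40[../../.#/.#/##]-1
p2 V@[##/../.#/.#/..]: V10[##/#./##/.#/..]-1* V20[##/../##/##/..]-1 V30[##/../.#/##/#.]-1
p3 H@[##/#./##/.#/..]: H40[##/#./##/.#/##]+1*
p4 V@[##/#./##/.#/##] terminal -1; root [../../.#/.#/..] d6

PV length from [../../.#/.#/..]: 3 plies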